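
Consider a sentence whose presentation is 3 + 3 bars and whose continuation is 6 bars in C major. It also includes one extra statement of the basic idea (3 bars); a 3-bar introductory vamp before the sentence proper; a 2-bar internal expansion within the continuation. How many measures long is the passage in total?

Basic sentence: 3 + 3 + 6 = 12 bars.
12 (basic form) + 3 (extra statement) + 3 (introduction) + 2 (internal expansion) = 20.

20 measures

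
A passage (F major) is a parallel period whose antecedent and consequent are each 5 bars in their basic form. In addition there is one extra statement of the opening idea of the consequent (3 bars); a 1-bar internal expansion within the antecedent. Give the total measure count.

14 measures

Basic parallel period: 5 + 5 = 10 bars.
10 (basic form) + 3 (extra statement) + 1 (internal expansion) = 14.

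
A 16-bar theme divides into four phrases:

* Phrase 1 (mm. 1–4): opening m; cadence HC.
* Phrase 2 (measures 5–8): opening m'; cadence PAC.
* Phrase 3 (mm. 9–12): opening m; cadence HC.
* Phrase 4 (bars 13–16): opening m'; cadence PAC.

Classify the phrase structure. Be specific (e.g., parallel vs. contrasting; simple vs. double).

The cadence pattern HC–PAC–HC–PAC is weak–strong twice, and phrases 3–4 restate phrases 1–2: a period heard twice, not a double period (which would end weakly at phrase 2).

repeated period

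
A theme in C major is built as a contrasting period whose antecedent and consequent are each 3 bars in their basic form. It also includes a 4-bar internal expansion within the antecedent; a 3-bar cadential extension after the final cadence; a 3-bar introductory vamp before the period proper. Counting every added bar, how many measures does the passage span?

Basic contrasting period: 3 + 3 = 6 bars.
6 (basic form) + 4 (internal expansion) + 3 (cadential extension) + 3 (introduction) = 16.

16 measures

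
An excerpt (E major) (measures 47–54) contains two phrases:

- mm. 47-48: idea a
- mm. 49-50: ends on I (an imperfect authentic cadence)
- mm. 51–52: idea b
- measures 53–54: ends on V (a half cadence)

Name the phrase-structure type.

phrase group

The second phrase closes with a half cadence, which is not stronger than the first phrase's imperfect authentic cadence; without a weak→strong cadential pair there is no antecedent–consequent relationship, so this is a phrase group rather than a period.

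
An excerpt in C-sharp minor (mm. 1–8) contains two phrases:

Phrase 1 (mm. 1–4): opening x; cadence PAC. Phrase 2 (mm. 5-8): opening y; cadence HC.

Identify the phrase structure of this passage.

phrase group

The second phrase closes with a half cadence, which is not stronger than the first phrase's perfect authentic cadence; without a weak→strong cadential pair there is no antecedent–consequent relationship, so this is a phrase group rather than a period.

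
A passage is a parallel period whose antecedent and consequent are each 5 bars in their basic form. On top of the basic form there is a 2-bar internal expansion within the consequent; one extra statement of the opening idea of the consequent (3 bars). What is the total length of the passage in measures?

15 measures

Basic parallel period: 5 + 5 = 10 bars.
10 (basic form) + 2 (internal expansion) + 3 (extra statement) = 15.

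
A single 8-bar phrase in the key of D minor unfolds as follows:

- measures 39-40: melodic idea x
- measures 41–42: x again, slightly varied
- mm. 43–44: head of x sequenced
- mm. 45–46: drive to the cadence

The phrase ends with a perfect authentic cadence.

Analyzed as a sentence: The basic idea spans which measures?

measures 39–40

The presentation of a sentence is the basic idea (bars 39–40) plus its repetition (mm. 41–42); the basic idea is therefore mm. 39–40.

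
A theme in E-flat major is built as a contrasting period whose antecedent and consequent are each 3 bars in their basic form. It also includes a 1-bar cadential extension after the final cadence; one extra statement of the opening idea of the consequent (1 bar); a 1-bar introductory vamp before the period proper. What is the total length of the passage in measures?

9 measures

Basic contrasting period: 3 + 3 = 6 bars.
6 (basic form) + 1 (cadential extension) + 1 (extra statement) + 1 (introduction) = 9.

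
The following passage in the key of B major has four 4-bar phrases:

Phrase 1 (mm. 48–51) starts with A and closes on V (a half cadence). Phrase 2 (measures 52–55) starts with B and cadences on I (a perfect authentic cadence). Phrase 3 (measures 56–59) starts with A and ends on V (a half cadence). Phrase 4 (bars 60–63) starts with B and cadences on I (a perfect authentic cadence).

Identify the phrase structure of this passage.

The cadence pattern HC–PAC–HC–PAC is weak–strong twice, and phrases 3–4 restate phrases 1–2: a period heard twice, not a double period (which would end weakly at phrase 2).

repeated period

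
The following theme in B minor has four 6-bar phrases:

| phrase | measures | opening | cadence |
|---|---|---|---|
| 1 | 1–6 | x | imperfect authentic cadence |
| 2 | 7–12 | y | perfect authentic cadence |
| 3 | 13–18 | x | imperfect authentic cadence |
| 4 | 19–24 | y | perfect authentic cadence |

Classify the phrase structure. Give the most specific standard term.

The cadence pattern IAC–PAC–IAC–PAC is weak–strong twice, and phrases 3–4 restate phrases 1–2: a period heard twice, not a double period (which would end weakly at phrase 2).

repeated period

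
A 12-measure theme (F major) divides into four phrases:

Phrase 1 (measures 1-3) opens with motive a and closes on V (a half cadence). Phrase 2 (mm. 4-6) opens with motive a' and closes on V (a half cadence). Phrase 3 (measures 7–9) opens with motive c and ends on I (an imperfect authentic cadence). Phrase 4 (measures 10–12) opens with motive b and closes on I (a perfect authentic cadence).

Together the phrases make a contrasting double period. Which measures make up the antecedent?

In a double period the first pair of phrases (ending half cadence) is the large antecedent and the second pair (ending perfect authentic cadence) is the large consequent; the antecedent is measures 1–6.

measures 1–6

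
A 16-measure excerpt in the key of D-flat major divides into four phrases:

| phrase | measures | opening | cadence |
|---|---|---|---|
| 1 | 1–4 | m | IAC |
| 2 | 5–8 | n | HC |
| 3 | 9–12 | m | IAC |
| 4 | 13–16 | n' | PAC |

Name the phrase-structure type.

parallel double period

Four phrases in two halves: the first half (measures 1-8) ends with a half cadence, the second (measures 9-16) with a perfect authentic cadence — a large antecedent–consequent pair, i.e. a double period.
Phrase 3 begins with the same material as phrase 1, making it parallel.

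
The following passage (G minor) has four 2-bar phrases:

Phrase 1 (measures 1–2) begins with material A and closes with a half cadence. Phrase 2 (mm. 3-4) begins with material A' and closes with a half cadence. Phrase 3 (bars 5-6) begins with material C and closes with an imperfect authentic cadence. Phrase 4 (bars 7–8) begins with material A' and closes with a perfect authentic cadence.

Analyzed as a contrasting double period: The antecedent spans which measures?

In a double period the four phrases pair into a large antecedent (phrases 1–2, ending half cadence) and a large consequent (phrases 3–4, ending perfect authentic cadence). The antecedent spans mm. 1-4.

measures 1–4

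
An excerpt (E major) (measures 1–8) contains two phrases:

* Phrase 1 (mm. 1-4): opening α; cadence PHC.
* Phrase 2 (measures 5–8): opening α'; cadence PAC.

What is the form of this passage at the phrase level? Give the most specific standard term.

parallel period

Phrase 1 ends with a Phrygian half cadence (weaker) and phrase 2 with a perfect authentic cadence (stronger): antecedent + consequent = a period.
The two phrases open with the same material (α / α'), so the period is parallel.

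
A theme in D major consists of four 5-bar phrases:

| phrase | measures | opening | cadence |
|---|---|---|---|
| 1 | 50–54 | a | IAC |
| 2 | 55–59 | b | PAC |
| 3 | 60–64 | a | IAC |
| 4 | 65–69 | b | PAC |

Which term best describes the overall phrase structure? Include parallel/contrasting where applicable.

repeated period

The cadence pattern IAC–PAC–IAC–PAC is weak–strong twice, and phrases 3–4 restate phrases 1–2: a period heard twice, not a double period (which would end weakly at phrase 2).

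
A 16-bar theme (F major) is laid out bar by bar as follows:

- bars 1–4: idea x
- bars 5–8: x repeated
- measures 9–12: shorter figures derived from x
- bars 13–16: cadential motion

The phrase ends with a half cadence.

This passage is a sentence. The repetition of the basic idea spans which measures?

measures 5–8

The presentation of a sentence is the basic idea (mm. 1-4) plus its repetition (bars 5-8); the repetition of the basic idea is therefore bars 5-8.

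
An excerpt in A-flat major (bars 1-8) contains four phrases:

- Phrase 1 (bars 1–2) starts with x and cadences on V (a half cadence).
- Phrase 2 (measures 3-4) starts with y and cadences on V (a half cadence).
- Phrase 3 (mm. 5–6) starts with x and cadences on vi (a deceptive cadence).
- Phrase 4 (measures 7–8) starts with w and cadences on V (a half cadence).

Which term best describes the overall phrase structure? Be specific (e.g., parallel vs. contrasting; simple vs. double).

phrase group

Phrase 4 ends with a half cadence, no stronger than phrase 2's half cadence, so the four phrases do not form a double period; nor do phrases 3–4 duplicate 1–2, so it is not a repeated period. With no phrase reaching a conclusive cadence, the passage is a phrase group.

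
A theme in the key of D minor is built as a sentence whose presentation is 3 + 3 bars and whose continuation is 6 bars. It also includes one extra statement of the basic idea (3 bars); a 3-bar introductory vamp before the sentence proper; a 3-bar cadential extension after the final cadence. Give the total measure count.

Basic sentence: 3 + 3 + 6 = 12 bars.
12 (basic form) + 3 (extra statement) + 3 (introduction) + 3 (cadential extension) = 21.

21 measures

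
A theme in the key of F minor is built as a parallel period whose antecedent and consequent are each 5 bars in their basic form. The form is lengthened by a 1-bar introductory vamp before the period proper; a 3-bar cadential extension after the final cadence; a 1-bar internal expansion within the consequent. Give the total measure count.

15 measures

Basic parallel period: 5 + 5 = 10 bars.
10 (basic form) + 1 (introduction) + 3 (cadential extension) + 1 (internal expansion) = 15.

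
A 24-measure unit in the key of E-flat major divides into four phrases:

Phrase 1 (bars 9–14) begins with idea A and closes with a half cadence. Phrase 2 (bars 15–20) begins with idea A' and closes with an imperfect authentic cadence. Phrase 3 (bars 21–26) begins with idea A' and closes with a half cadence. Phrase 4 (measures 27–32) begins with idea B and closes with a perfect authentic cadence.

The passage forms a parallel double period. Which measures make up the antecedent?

measures 9–20

In a double period the four phrases pair into a large antecedent (phrases 1–2, ending imperfect authentic cadence) and a large consequent (phrases 3–4, ending perfect authentic cadence). The antecedent spans bars 9–20.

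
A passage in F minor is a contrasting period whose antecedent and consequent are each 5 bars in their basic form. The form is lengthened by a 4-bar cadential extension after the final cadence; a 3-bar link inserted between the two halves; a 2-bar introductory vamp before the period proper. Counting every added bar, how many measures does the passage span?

Basic contrasting period: 5 + 5 = 10 bars.
10 (basic form) + 4 (cadential extension) + 3 (link) + 2 (introduction) = 19.

19 measures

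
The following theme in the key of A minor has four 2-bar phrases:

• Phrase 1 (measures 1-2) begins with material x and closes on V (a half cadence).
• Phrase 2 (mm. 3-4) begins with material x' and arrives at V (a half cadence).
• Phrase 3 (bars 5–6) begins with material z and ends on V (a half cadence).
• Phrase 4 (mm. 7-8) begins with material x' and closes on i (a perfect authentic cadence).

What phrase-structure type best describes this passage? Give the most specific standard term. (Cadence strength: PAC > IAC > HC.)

Four phrases in two halves: the first half (bars 1–4) ends with a half cadence, the second (mm. 5–8) with a perfect authentic cadence — a large antecedent–consequent pair, i.e. a double period.
Phrase 3 begins with different material from phrase 1, making it contrasting.

contrasting double period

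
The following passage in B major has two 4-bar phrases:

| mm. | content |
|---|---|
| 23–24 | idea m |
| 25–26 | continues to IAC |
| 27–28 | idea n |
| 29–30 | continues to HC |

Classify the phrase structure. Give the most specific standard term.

The second phrase closes with a half cadence, which is not stronger than the first phrase's imperfect authentic cadence; without a weak→strong cadential pair there is no antecedent–consequent relationship, so this is a phrase group rather than a period.

phrase group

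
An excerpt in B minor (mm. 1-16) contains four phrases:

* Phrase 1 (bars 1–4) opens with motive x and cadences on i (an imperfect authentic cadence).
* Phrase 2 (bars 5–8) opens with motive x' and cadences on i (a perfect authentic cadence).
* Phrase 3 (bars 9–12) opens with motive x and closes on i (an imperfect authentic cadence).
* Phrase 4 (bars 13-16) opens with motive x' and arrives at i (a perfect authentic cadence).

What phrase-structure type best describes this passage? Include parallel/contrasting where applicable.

The cadence pattern IAC–PAC–IAC–PAC is weak–strong twice, and phrases 3–4 restate phrases 1–2: a period heard twice, not a double period (which would end weakly at phrase 2).

repeated period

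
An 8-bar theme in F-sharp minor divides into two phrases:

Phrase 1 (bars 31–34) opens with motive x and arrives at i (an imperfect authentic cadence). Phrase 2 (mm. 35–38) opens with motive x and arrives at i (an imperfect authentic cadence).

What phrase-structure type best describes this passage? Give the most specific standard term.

Both phrases have the same opening (x) and the same cadence (imperfect authentic cadence): the second is a restatement, not a consequent, so this is a repeated phrase rather than a period.

repeated phrase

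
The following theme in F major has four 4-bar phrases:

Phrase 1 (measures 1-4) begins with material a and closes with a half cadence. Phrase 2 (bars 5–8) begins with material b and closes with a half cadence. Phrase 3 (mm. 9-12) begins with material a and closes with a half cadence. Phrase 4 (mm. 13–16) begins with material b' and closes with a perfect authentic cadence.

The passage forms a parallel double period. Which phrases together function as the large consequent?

phrases 3 and 4

In a double period the first pair of phrases (ending half cadence) is the large antecedent and the second pair (ending perfect authentic cadence) is the large consequent; the consequent is phrases 3 and 4.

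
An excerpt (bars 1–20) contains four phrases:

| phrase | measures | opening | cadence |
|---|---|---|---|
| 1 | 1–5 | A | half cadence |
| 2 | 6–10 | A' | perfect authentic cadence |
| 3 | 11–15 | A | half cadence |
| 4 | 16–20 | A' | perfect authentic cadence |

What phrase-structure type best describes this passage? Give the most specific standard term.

repeated period

The cadence pattern HC–PAC–HC–PAC is weak–strong twice, and phrases 3–4 restate phrases 1–2: a period heard twice, not a double period (which would end weakly at phrase 2).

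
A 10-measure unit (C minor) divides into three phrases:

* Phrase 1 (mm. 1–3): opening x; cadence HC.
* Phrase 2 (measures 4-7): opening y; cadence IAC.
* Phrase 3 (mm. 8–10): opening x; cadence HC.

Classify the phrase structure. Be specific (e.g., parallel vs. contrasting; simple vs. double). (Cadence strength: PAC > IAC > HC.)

The final phrase closes with a half cadence, which is not stronger than the preceding imperfect authentic cadence; the 3 phrases lack an overall antecedent–consequent design and so form a phrase group.

phrase group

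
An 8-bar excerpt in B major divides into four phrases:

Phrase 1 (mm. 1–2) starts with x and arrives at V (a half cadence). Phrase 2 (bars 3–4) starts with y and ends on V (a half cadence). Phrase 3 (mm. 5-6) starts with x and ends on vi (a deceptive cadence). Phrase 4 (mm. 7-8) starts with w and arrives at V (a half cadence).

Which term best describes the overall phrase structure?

phrase group

Phrase 4 ends with a half cadence, no stronger than phrase 2's half cadence, so the four phrases do not form a double period; nor do phrases 3–4 duplicate 1–2, so it is not a repeated period. With no phrase reaching a conclusive cadence, the passage is a phrase group.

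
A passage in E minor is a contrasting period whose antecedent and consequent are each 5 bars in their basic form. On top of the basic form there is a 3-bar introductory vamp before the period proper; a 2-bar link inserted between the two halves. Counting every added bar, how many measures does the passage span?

15 measures

Basic contrasting period: 5 + 5 = 10 bars.
10 (basic form) + 3 (introduction) + 2 (link) = 15.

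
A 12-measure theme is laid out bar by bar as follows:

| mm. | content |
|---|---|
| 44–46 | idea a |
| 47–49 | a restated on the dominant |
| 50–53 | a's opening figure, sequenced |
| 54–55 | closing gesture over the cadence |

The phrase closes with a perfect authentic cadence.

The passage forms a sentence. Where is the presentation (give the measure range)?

measures 44–49

The presentation of a sentence is the basic idea (mm. 44-46) plus its repetition (mm. 47-49); the presentation is therefore mm. 44-49.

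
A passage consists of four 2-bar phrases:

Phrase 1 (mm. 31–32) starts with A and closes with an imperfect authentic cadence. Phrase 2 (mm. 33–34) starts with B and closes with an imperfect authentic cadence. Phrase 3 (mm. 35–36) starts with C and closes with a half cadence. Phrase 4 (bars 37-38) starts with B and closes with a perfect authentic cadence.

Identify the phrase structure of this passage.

contrasting double period

Four phrases in two halves: the first half (mm. 31–34) ends with an imperfect authentic cadence, the second (mm. 35–38) with a perfect authentic cadence — a large antecedent–consequent pair, i.e. a double period.
Phrase 3 begins with different material from phrase 1, making it contrasting.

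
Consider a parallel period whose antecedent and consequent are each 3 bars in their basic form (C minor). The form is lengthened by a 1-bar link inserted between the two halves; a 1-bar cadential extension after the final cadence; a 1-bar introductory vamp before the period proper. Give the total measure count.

Basic parallel period: 3 + 3 = 6 bars.
6 (basic form) + 1 (link) + 1 (cadential extension) + 1 (introduction) = 9.

9 measures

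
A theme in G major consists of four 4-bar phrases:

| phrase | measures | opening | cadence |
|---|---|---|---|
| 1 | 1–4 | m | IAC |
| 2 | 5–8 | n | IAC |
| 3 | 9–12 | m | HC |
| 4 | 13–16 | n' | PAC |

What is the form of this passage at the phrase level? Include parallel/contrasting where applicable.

Four phrases in two halves: the first half (bars 1–8) ends with an imperfect authentic cadence, the second (mm. 9–16) with a perfect authentic cadence — a large antecedent–consequent pair, i.e. a double period.
Phrase 3 begins with the same material as phrase 1, making it parallel.

parallel double period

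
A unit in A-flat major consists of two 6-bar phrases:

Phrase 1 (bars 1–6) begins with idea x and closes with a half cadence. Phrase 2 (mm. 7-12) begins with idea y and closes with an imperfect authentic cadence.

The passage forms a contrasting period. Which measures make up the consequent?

The phrase ending with the weaker cadence (half cadence) is the antecedent; the one ending more conclusively (imperfect authentic cadence) is the consequent. The consequent is measures 7–12.

measures 7–12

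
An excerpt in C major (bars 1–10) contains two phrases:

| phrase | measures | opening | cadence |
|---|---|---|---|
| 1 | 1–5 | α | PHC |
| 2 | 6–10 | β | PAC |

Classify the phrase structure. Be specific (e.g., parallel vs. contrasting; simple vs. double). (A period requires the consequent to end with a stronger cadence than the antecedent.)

contrasting period

Phrase 1 ends with a Phrygian half cadence (weaker) and phrase 2 with a perfect authentic cadence (stronger): antecedent + consequent = a period.
The two phrases open with different material (α / β), so the period is contrasting.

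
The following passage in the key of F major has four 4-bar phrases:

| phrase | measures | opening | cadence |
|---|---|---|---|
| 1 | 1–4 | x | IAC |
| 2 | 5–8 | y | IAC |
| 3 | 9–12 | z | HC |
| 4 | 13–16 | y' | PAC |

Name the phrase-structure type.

Four phrases in two halves: the first half (mm. 1–8) ends with an imperfect authentic cadence, the second (mm. 9–16) with a perfect authentic cadence — a large antecedent–consequent pair, i.e. a double period.
Phrase 3 begins with different material from phrase 1, making it contrasting.

contrasting double period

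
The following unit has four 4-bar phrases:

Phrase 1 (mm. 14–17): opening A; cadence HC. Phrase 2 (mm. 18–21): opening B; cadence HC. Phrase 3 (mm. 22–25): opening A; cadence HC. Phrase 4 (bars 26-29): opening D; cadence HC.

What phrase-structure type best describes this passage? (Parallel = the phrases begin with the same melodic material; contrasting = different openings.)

Phrase 4 ends with a half cadence, no stronger than phrase 2's half cadence, so the four phrases do not form a double period; nor do phrases 3–4 duplicate 1–2, so it is not a repeated period. With no phrase reaching a conclusive cadence, the passage is a phrase group.

phrase group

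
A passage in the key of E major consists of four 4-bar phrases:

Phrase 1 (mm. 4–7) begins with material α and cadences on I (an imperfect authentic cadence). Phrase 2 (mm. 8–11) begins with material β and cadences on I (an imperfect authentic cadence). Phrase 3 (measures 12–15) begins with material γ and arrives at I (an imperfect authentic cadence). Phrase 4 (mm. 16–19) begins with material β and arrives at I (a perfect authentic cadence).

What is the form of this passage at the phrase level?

contrasting double period

Four phrases in two halves: the first half (bars 4-11) ends with an imperfect authentic cadence, the second (mm. 12–19) with a perfect authentic cadence — a large antecedent–consequent pair, i.e. a double period.
Phrase 3 begins with different material from phrase 1, making it contrasting.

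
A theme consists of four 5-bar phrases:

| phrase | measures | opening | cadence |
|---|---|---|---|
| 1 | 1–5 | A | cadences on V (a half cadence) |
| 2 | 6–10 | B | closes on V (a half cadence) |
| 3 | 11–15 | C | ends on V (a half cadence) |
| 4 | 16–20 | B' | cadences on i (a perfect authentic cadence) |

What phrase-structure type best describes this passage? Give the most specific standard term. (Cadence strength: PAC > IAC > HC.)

contrasting double period

Four phrases in two halves: the first half (measures 1-10) ends with a half cadence, the second (mm. 11-20) with a perfect authentic cadence — a large antecedent–consequent pair, i.e. a double period.
Phrase 3 begins with different material from phrase 1, making it contrasting.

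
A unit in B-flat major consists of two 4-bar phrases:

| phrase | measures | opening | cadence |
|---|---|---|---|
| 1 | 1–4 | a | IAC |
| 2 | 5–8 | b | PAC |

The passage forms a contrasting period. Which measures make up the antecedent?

The antecedent is the phrase ending with the weaker cadence (imperfect authentic cadence, phrase 1) and the consequent the one ending more conclusively (perfect authentic cadence, phrase 2); the antecedent is mm. 1-4.

measures 1–4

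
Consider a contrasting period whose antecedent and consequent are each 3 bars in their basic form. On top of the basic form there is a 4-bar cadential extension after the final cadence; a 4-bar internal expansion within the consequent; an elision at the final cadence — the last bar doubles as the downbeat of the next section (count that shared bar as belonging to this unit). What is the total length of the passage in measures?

Basic contrasting period: 3 + 3 = 6 bars.
6 (basic form) + 4 (cadential extension) + 4 (internal expansion) = 14.
The elision shares a bar with the next section but does not change this unit's count.

14 measures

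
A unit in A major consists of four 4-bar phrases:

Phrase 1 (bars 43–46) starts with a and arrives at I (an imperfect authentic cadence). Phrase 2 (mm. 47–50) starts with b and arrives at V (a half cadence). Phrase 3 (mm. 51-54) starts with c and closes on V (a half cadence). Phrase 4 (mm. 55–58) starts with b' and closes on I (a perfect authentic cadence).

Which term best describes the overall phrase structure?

Four phrases in two halves: the first half (mm. 43–50) ends with a half cadence, the second (mm. 51–58) with a perfect authentic cadence — a large antecedent–consequent pair, i.e. a double period.
Phrase 3 begins with different material from phrase 1, making it contrasting.

contrasting double period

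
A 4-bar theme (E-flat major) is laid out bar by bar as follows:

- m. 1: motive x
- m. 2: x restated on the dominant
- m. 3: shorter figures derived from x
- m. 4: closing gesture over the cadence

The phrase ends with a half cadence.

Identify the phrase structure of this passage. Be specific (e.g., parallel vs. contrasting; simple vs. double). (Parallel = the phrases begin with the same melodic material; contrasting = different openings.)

sentence

Basic idea (m. 1) + its repetition (m. 2) form the presentation; fragmentation and cadence (bars 3-4) form the continuation — the 4-bar whole is a sentence.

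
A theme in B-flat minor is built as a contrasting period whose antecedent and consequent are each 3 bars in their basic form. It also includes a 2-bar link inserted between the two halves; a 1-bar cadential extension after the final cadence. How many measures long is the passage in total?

Basic contrasting period: 3 + 3 = 6 bars.
6 (basic form) + 2 (link) + 1 (cadential extension) = 9.

9 measures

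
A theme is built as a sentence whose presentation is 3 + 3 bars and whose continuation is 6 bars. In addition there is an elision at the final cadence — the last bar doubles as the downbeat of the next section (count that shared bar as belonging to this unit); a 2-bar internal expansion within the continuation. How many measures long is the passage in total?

Basic sentence: 3 + 3 + 6 = 12 bars.
12 (basic form) + 2 (internal expansion) = 14.
The elision shares a bar with the next section but does not change this unit's count.

14 measures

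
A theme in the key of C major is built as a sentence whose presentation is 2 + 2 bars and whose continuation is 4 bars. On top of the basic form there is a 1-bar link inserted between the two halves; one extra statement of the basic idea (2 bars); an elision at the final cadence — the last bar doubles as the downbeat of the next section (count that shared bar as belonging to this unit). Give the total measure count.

11 measures

Basic sentence: 2 + 2 + 4 = 8 bars.
8 (basic form) + 1 (link) + 2 (extra statement) = 11.
The elision shares a bar with the next section but does not change this unit's count.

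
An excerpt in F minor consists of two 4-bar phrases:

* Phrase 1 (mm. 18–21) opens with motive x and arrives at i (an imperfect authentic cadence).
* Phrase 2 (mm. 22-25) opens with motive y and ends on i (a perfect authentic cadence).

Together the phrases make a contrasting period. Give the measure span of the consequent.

measures 22–25

The phrase ending with the weaker cadence (imperfect authentic cadence) is the antecedent; the one ending more conclusively (perfect authentic cadence) is the consequent. The consequent is measures 22–25.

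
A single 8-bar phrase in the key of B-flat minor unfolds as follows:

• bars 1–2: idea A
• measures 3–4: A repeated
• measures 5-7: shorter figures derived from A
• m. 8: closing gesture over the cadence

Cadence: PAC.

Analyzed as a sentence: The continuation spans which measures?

After the presentation (mm. 1–4), the continuation covers the fragmentation through the cadence: measures 5-8.

measures 5–8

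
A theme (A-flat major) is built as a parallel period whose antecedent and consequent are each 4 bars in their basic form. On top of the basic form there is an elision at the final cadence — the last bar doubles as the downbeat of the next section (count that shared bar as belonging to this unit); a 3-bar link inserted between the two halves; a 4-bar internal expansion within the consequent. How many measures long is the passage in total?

15 measures

Basic parallel period: 4 + 4 = 8 bars.
8 (basic form) + 3 (link) + 4 (internal expansion) = 15.
The elision shares a bar with the next section but does not change this unit's count.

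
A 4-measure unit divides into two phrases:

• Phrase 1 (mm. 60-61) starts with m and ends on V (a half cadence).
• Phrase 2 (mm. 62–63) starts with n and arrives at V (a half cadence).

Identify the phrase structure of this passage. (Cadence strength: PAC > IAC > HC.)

The second phrase closes with a half cadence, which is not stronger than the first phrase's half cadence; without a weak→strong cadential pair there is no antecedent–consequent relationship, so this is a phrase group rather than a period.

phrase group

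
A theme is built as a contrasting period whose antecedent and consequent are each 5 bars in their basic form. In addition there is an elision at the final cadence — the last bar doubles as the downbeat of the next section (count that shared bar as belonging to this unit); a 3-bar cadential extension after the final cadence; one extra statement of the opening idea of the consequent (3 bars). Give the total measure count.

Basic contrasting period: 5 + 5 = 10 bars.
10 (basic form) + 3 (cadential extension) + 3 (extra statement) = 16.
The elision shares a bar with the next section but does not change this unit's count.

16 measures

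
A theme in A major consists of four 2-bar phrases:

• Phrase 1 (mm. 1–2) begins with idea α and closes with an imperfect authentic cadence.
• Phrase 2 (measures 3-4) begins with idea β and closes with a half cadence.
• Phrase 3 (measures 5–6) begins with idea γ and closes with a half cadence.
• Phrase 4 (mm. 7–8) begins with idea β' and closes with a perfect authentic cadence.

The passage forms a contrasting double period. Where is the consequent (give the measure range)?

measures 5–8

In a double period the four phrases pair into a large antecedent (phrases 1–2, ending half cadence) and a large consequent (phrases 3–4, ending perfect authentic cadence). The consequent spans bars 5–8.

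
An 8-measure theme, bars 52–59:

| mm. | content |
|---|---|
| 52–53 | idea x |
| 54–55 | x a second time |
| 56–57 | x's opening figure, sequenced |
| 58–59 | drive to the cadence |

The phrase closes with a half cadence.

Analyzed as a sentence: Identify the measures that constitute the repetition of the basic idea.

The presentation of a sentence is the basic idea (measures 52–53) plus its repetition (measures 54–55); the repetition of the basic idea is therefore mm. 54–55.

measures 54–55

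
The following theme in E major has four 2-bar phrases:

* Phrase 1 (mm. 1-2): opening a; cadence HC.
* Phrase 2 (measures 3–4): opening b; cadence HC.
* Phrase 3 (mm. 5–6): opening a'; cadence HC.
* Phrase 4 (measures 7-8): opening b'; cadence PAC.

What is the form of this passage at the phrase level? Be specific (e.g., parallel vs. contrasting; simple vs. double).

Four phrases in two halves: the first half (measures 1-4) ends with a half cadence, the second (mm. 5–8) with a perfect authentic cadence — a large antecedent–consequent pair, i.e. a double period.
Phrase 3 begins with the same material as phrase 1, making it parallel.

parallel double period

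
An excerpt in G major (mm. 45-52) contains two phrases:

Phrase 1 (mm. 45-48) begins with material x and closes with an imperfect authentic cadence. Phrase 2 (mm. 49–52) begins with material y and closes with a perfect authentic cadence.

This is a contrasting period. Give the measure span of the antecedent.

The phrase ending with the weaker cadence (imperfect authentic cadence) is the antecedent; the one ending more conclusively (perfect authentic cadence) is the consequent. The antecedent is measures 45–48.

measures 45–48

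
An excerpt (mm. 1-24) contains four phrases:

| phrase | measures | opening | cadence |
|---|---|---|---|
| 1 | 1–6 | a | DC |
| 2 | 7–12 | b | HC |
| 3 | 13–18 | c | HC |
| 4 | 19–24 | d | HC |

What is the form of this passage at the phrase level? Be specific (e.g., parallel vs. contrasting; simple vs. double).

Phrase 4 ends with a half cadence, no stronger than phrase 2's half cadence, so the four phrases do not form a double period; nor do phrases 3–4 duplicate 1–2, so it is not a repeated period. With no phrase reaching a conclusive cadence, the passage is a phrase group.

phrase group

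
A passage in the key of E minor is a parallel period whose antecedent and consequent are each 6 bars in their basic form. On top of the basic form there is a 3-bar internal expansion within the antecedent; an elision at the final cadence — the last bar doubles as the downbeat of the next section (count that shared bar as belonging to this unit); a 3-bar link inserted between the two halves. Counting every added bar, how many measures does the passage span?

Basic parallel period: 6 + 6 = 12 bars.
12 (basic form) + 3 (internal expansion) + 3 (link) = 18.
The elision shares a bar with the next section but does not change this unit's count.

18 measures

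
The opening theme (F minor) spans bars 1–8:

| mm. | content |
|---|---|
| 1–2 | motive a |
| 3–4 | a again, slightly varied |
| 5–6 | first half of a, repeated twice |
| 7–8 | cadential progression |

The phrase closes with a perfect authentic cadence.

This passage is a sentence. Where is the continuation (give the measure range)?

After the presentation (mm. 1-4), the continuation covers the fragmentation through the cadence: bars 5–8.

measures 5–8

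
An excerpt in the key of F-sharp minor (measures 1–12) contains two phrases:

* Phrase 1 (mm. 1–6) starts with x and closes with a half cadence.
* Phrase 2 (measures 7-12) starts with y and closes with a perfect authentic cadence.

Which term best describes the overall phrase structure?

Phrase 1 ends with a half cadence (weaker) and phrase 2 with a perfect authentic cadence (stronger): antecedent + consequent = a period.
The two phrases open with different material (x / y), so the period is contrasting.

contrasting period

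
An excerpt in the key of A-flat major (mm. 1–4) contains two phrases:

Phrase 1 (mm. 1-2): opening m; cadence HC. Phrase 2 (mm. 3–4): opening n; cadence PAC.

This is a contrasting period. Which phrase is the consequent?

phrase 2

The phrase ending with the weaker cadence (half cadence) is the antecedent; the one ending more conclusively (perfect authentic cadence) is the consequent. The consequent is phrase 2.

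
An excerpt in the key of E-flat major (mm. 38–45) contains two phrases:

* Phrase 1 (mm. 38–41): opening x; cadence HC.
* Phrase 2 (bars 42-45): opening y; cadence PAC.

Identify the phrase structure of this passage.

Phrase 1 ends with a half cadence (weaker) and phrase 2 with a perfect authentic cadence (stronger): antecedent + consequent = a period.
The two phrases open with different material (x / y), so the period is contrasting.

contrasting period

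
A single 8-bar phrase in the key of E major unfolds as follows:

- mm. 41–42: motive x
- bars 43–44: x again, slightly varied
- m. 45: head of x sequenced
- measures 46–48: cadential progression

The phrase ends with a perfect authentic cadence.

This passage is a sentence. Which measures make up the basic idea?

The presentation of a sentence is the basic idea (mm. 41–42) plus its repetition (measures 43–44); the basic idea is therefore bars 41-42.

measures 41–42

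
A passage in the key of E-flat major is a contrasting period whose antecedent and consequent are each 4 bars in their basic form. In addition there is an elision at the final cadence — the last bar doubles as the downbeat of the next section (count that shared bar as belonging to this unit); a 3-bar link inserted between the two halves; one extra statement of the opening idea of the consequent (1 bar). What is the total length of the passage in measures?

12 measures

Basic contrasting period: 4 + 4 = 8 bars.
8 (basic form) + 3 (link) + 1 (extra statement) = 12.
The elision shares a bar with the next section but does not change this unit's count.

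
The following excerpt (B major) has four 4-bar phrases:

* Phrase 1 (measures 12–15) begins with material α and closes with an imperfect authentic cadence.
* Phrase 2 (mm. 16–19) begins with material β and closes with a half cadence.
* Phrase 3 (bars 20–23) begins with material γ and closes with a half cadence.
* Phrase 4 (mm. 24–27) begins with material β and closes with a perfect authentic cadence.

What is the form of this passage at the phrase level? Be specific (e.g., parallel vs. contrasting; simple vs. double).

contrasting double period

Four phrases in two halves: the first half (mm. 12–19) ends with a half cadence, the second (measures 20–27) with a perfect authentic cadence — a large antecedent–consequent pair, i.e. a double period.
Phrase 3 begins with different material from phrase 1, making it contrasting.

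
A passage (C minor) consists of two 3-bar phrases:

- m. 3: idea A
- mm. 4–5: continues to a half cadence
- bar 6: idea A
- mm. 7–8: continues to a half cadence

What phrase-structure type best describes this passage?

Both phrases have the same opening (A) and the same cadence (half cadence): the second is a restatement, not a consequent, so this is a repeated phrase rather than a period.

repeated phrase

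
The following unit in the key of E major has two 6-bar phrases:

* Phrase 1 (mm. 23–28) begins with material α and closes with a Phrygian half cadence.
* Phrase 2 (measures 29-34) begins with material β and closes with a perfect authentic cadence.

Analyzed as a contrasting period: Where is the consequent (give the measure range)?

The antecedent is the phrase ending with the weaker cadence (Phrygian half cadence, phrase 1) and the consequent the one ending more conclusively (perfect authentic cadence, phrase 2); the consequent is mm. 29–34.

measures 29–34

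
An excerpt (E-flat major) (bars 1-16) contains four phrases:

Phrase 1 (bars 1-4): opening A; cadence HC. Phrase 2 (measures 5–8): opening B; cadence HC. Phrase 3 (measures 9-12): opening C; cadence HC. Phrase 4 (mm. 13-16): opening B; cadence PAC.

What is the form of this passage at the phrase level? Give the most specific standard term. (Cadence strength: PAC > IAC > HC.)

contrasting double period

Four phrases in two halves: the first half (mm. 1–8) ends with a half cadence, the second (measures 9–16) with a perfect authentic cadence — a large antecedent–consequent pair, i.e. a double period.
Phrase 3 begins with different material from phrase 1, making it contrasting.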